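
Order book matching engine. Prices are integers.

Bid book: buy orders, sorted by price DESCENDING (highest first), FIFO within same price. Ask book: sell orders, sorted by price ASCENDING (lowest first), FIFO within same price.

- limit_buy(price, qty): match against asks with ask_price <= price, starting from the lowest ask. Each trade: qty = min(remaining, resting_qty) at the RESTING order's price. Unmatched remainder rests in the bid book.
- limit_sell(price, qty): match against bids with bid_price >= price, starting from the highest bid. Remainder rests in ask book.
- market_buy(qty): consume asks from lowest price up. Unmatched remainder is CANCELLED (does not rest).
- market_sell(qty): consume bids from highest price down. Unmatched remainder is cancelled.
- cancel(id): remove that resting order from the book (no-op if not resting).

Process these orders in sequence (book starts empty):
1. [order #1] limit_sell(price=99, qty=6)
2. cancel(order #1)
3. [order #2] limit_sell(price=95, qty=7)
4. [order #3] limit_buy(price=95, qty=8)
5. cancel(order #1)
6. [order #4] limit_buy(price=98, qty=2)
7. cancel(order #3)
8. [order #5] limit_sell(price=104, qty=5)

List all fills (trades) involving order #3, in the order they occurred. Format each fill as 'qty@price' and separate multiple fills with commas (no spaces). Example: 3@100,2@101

Answer: 7@95

Derivation:
After op 1 [order #1] limit_sell(price=99, qty=6): fills=none; bids=[-] asks=[#1:6@99]
After op 2 cancel(order #1): fills=none; bids=[-] asks=[-]
After op 3 [order #2] limit_sell(price=95, qty=7): fills=none; bids=[-] asks=[#2:7@95]
After op 4 [order #3] limit_buy(price=95, qty=8): fills=#3x#2:7@95; bids=[#3:1@95] asks=[-]
After op 5 cancel(order #1): fills=none; bids=[#3:1@95] asks=[-]
After op 6 [order #4] limit_buy(price=98, qty=2): fills=none; bids=[#4:2@98 #3:1@95] asks=[-]
After op 7 cancel(order #3): fills=none; bids=[#4:2@98] asks=[-]
After op 8 [order #5] limit_sell(price=104, qty=5): fills=none; bids=[#4:2@98] asks=[#5:5@104]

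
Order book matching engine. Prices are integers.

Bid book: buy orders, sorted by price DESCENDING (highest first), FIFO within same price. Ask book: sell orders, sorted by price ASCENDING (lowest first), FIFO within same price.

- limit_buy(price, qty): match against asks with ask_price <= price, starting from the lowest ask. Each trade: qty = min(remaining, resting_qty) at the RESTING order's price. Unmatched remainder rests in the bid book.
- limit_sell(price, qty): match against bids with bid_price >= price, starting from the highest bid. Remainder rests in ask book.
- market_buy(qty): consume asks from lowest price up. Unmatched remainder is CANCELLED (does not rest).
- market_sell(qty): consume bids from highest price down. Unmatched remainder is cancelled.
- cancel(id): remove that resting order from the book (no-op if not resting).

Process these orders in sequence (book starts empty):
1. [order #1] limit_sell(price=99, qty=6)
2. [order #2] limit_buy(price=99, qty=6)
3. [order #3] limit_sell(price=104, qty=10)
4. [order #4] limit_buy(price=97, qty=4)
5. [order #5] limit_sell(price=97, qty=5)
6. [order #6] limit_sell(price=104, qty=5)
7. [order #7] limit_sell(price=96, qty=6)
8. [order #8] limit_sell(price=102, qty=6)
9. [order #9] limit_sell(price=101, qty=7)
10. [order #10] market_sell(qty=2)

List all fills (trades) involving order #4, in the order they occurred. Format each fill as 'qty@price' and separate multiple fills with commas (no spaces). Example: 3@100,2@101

Answer: 4@97

Derivation:
After op 1 [order #1] limit_sell(price=99, qty=6): fills=none; bids=[-] asks=[#1:6@99]
After op 2 [order #2] limit_buy(price=99, qty=6): fills=#2x#1:6@99; bids=[-] asks=[-]
After op 3 [order #3] limit_sell(price=104, qty=10): fills=none; bids=[-] asks=[#3:10@104]
After op 4 [order #4] limit_buy(price=97, qty=4): fills=none; bids=[#4:4@97] asks=[#3:10@104]
After op 5 [order #5] limit_sell(price=97, qty=5): fills=#4x#5:4@97; bids=[-] asks=[#5:1@97 #3:10@104]
After op 6 [order #6] limit_sell(price=104, qty=5): fills=none; bids=[-] asks=[#5:1@97 #3:10@104 #6:5@104]
After op 7 [order #7] limit_sell(price=96, qty=6): fills=none; bids=[-] asks=[#7:6@96 #5:1@97 #3:10@104 #6:5@104]
After op 8 [order #8] limit_sell(price=102, qty=6): fills=none; bids=[-] asks=[#7:6@96 #5:1@97 #8:6@102 #3:10@104 #6:5@104]
After op 9 [order #9] limit_sell(price=101, qty=7): fills=none; bids=[-] asks=[#7:6@96 #5:1@97 #9:7@101 #8:6@102 #3:10@104 #6:5@104]
After op 10 [order #10] market_sell(qty=2): fills=none; bids=[-] asks=[#7:6@96 #5:1@97 #9:7@101 #8:6@102 #3:10@104 #6:5@104]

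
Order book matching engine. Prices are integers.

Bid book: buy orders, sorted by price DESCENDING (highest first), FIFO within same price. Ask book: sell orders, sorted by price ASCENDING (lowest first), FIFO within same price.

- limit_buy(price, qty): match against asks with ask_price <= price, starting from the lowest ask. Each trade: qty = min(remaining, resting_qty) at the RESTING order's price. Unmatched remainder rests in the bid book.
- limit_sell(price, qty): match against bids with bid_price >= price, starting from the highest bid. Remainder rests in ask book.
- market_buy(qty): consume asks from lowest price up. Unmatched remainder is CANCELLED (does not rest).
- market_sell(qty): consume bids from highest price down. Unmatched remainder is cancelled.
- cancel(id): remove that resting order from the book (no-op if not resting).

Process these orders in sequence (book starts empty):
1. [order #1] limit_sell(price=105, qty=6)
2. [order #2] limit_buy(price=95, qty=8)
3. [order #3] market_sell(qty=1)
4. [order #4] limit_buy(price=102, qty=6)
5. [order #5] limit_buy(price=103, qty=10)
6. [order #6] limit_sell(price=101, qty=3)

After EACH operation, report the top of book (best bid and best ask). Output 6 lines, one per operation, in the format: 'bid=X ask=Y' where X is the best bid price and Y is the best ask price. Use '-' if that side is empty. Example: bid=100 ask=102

After op 1 [order #1] limit_sell(price=105, qty=6): fills=none; bids=[-] asks=[#1:6@105]
After op 2 [order #2] limit_buy(price=95, qty=8): fills=none; bids=[#2:8@95] asks=[#1:6@105]
After op 3 [order #3] market_sell(qty=1): fills=#2x#3:1@95; bids=[#2:7@95] asks=[#1:6@105]
After op 4 [order #4] limit_buy(price=102, qty=6): fills=none; bids=[#4:6@102 #2:7@95] asks=[#1:6@105]
After op 5 [order #5] limit_buy(price=103, qty=10): fills=none; bids=[#5:10@103 #4:6@102 #2:7@95] asks=[#1:6@105]
After op 6 [order #6] limit_sell(price=101, qty=3): fills=#5x#6:3@103; bids=[#5:7@103 #4:6@102 #2:7@95] asks=[#1:6@105]

Answer: bid=- ask=105
bid=95 ask=105
bid=95 ask=105
bid=102 ask=105
bid=103 ask=105
bid=103 ask=105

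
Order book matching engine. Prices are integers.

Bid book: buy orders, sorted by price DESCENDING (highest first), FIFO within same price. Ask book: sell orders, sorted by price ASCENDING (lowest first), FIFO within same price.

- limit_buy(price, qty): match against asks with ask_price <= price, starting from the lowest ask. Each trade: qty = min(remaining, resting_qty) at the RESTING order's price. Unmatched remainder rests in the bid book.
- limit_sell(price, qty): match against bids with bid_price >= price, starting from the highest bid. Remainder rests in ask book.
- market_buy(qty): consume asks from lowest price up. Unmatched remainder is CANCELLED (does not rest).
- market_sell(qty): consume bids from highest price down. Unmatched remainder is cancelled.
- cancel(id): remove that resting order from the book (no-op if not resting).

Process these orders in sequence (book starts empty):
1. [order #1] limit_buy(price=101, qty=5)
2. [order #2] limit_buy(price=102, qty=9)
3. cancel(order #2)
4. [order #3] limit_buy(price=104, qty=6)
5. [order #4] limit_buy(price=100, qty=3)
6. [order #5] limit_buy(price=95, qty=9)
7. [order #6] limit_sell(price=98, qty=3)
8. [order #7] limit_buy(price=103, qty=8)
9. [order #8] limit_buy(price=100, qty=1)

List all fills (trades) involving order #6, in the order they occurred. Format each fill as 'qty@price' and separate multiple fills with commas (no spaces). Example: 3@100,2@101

After op 1 [order #1] limit_buy(price=101, qty=5): fills=none; bids=[#1:5@101] asks=[-]
After op 2 [order #2] limit_buy(price=102, qty=9): fills=none; bids=[#2:9@102 #1:5@101] asks=[-]
After op 3 cancel(order #2): fills=none; bids=[#1:5@101] asks=[-]
After op 4 [order #3] limit_buy(price=104, qty=6): fills=none; bids=[#3:6@104 #1:5@101] asks=[-]
After op 5 [order #4] limit_buy(price=100, qty=3): fills=none; bids=[#3:6@104 #1:5@101 #4:3@100] asks=[-]
After op 6 [order #5] limit_buy(price=95, qty=9): fills=none; bids=[#3:6@104 #1:5@101 #4:3@100 #5:9@95] asks=[-]
After op 7 [order #6] limit_sell(price=98, qty=3): fills=#3x#6:3@104; bids=[#3:3@104 #1:5@101 #4:3@100 #5:9@95] asks=[-]
After op 8 [order #7] limit_buy(price=103, qty=8): fills=none; bids=[#3:3@104 #7:8@103 #1:5@101 #4:3@100 #5:9@95] asks=[-]
After op 9 [order #8] limit_buy(price=100, qty=1): fills=none; bids=[#3:3@104 #7:8@103 #1:5@101 #4:3@100 #8:1@100 #5:9@95] asks=[-]

Answer: 3@104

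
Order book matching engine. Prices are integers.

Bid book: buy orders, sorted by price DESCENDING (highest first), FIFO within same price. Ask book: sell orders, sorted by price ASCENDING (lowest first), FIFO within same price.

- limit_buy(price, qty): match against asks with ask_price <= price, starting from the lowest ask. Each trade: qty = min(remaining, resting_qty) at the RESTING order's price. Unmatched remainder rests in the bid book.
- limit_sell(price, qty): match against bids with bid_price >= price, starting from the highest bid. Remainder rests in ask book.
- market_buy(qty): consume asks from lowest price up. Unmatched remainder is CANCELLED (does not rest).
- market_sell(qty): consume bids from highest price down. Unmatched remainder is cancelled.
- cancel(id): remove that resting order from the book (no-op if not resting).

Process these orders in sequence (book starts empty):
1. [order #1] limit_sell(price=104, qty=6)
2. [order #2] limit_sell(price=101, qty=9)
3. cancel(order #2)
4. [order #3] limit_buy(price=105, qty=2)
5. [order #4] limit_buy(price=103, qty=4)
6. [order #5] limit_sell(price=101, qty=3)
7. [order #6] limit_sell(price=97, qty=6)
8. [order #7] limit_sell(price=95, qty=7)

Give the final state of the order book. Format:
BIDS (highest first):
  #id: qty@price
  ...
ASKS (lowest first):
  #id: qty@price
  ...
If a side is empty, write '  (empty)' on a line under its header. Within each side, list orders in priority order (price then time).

Answer: BIDS (highest first):
  (empty)
ASKS (lowest first):
  #7: 7@95
  #6: 5@97
  #1: 4@104

Derivation:
After op 1 [order #1] limit_sell(price=104, qty=6): fills=none; bids=[-] asks=[#1:6@104]
After op 2 [order #2] limit_sell(price=101, qty=9): fills=none; bids=[-] asks=[#2:9@101 #1:6@104]
After op 3 cancel(order #2): fills=none; bids=[-] asks=[#1:6@104]
After op 4 [order #3] limit_buy(price=105, qty=2): fills=#3x#1:2@104; bids=[-] asks=[#1:4@104]
After op 5 [order #4] limit_buy(price=103, qty=4): fills=none; bids=[#4:4@103] asks=[#1:4@104]
After op 6 [order #5] limit_sell(price=101, qty=3): fills=#4x#5:3@103; bids=[#4:1@103] asks=[#1:4@104]
After op 7 [order #6] limit_sell(price=97, qty=6): fills=#4x#6:1@103; bids=[-] asks=[#6:5@97 #1:4@104]
After op 8 [order #7] limit_sell(price=95, qty=7): fills=none; bids=[-] asks=[#7:7@95 #6:5@97 #1:4@104]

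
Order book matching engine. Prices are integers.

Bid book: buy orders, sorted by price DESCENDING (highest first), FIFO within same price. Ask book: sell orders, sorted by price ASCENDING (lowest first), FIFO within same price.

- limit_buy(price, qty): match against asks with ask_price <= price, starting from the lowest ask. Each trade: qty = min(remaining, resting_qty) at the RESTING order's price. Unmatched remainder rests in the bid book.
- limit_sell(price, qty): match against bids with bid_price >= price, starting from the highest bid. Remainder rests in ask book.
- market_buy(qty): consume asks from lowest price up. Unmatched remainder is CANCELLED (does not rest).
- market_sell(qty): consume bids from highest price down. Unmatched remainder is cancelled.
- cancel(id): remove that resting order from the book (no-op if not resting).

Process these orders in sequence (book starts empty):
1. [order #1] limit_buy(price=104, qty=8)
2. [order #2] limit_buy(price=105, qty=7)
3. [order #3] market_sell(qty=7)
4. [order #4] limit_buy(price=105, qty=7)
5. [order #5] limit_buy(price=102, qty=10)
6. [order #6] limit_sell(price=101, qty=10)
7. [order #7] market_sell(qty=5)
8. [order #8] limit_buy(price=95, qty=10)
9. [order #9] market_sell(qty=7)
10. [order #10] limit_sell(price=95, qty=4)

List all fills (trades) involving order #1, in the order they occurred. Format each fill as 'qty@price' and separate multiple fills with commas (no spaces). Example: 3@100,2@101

Answer: 3@104,5@104

Derivation:
After op 1 [order #1] limit_buy(price=104, qty=8): fills=none; bids=[#1:8@104] asks=[-]
After op 2 [order #2] limit_buy(price=105, qty=7): fills=none; bids=[#2:7@105 #1:8@104] asks=[-]
After op 3 [order #3] market_sell(qty=7): fills=#2x#3:7@105; bids=[#1:8@104] asks=[-]
After op 4 [order #4] limit_buy(price=105, qty=7): fills=none; bids=[#4:7@105 #1:8@104] asks=[-]
After op 5 [order #5] limit_buy(price=102, qty=10): fills=none; bids=[#4:7@105 #1:8@104 #5:10@102] asks=[-]
After op 6 [order #6] limit_sell(price=101, qty=10): fills=#4x#6:7@105 #1x#6:3@104; bids=[#1:5@104 #5:10@102] asks=[-]
After op 7 [order #7] market_sell(qty=5): fills=#1x#7:5@104; bids=[#5:10@102] asks=[-]
After op 8 [order #8] limit_buy(price=95, qty=10): fills=none; bids=[#5:10@102 #8:10@95] asks=[-]
After op 9 [order #9] market_sell(qty=7): fills=#5x#9:7@102; bids=[#5:3@102 #8:10@95] asks=[-]
After op 10 [order #10] limit_sell(price=95, qty=4): fills=#5x#10:3@102 #8x#10:1@95; bids=[#8:9@95] asks=[-]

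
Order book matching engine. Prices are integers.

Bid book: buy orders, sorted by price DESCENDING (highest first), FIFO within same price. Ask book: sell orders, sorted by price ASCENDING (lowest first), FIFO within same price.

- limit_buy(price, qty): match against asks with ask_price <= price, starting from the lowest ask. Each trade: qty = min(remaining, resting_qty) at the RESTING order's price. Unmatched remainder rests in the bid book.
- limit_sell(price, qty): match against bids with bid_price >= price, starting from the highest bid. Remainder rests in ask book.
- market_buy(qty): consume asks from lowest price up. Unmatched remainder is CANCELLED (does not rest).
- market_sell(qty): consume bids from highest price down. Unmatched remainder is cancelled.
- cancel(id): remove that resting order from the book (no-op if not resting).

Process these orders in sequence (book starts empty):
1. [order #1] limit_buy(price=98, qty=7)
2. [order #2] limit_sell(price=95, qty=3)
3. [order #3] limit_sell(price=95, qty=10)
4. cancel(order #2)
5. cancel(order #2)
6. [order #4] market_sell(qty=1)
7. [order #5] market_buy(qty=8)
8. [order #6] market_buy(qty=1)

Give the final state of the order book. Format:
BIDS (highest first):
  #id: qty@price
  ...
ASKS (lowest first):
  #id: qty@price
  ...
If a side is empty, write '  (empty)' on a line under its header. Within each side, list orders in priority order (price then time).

Answer: BIDS (highest first):
  (empty)
ASKS (lowest first):
  (empty)

Derivation:
After op 1 [order #1] limit_buy(price=98, qty=7): fills=none; bids=[#1:7@98] asks=[-]
After op 2 [order #2] limit_sell(price=95, qty=3): fills=#1x#2:3@98; bids=[#1:4@98] asks=[-]
After op 3 [order #3] limit_sell(price=95, qty=10): fills=#1x#3:4@98; bids=[-] asks=[#3:6@95]
After op 4 cancel(order #2): fills=none; bids=[-] asks=[#3:6@95]
After op 5 cancel(order #2): fills=none; bids=[-] asks=[#3:6@95]
After op 6 [order #4] market_sell(qty=1): fills=none; bids=[-] asks=[#3:6@95]
After op 7 [order #5] market_buy(qty=8): fills=#5x#3:6@95; bids=[-] asks=[-]
After op 8 [order #6] market_buy(qty=1): fills=none; bids=[-] asks=[-]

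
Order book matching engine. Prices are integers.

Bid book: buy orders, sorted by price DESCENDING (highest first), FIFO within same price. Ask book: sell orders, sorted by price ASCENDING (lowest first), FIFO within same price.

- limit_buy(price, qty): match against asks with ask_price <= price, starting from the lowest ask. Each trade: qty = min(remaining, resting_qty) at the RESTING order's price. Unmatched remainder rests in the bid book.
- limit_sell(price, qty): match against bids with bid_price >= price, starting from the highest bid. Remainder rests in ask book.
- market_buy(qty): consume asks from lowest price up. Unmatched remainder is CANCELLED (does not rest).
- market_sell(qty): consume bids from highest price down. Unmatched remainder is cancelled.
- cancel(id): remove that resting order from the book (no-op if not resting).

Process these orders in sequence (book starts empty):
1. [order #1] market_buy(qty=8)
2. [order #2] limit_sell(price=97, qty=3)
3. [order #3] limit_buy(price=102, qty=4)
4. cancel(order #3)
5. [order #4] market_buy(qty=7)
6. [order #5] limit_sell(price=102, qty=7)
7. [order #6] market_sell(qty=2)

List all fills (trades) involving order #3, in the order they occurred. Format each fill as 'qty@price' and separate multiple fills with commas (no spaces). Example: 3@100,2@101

Answer: 3@97

Derivation:
After op 1 [order #1] market_buy(qty=8): fills=none; bids=[-] asks=[-]
After op 2 [order #2] limit_sell(price=97, qty=3): fills=none; bids=[-] asks=[#2:3@97]
After op 3 [order #3] limit_buy(price=102, qty=4): fills=#3x#2:3@97; bids=[#3:1@102] asks=[-]
After op 4 cancel(order #3): fills=none; bids=[-] asks=[-]
After op 5 [order #4] market_buy(qty=7): fills=none; bids=[-] asks=[-]
After op 6 [order #5] limit_sell(price=102, qty=7): fills=none; bids=[-] asks=[#5:7@102]
After op 7 [order #6] market_sell(qty=2): fills=none; bids=[-] asks=[#5:7@102]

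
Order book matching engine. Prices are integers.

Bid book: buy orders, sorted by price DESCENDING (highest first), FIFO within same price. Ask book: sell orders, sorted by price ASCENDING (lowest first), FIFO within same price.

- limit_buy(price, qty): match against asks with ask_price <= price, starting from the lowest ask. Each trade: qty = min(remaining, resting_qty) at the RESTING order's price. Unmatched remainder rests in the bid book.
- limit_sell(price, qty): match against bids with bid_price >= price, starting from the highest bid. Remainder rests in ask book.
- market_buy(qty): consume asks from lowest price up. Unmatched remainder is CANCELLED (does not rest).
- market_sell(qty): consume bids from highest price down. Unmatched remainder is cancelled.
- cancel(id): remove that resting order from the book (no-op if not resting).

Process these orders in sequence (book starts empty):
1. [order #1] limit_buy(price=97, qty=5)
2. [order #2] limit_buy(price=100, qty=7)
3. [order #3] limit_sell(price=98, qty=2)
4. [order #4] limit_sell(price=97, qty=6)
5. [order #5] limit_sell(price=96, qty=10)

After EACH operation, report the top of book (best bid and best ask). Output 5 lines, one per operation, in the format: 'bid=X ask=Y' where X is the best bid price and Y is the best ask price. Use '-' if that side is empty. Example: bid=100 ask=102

Answer: bid=97 ask=-
bid=100 ask=-
bid=100 ask=-
bid=97 ask=-
bid=- ask=96

Derivation:
After op 1 [order #1] limit_buy(price=97, qty=5): fills=none; bids=[#1:5@97] asks=[-]
After op 2 [order #2] limit_buy(price=100, qty=7): fills=none; bids=[#2:7@100 #1:5@97] asks=[-]
After op 3 [order #3] limit_sell(price=98, qty=2): fills=#2x#3:2@100; bids=[#2:5@100 #1:5@97] asks=[-]
After op 4 [order #4] limit_sell(price=97, qty=6): fills=#2x#4:5@100 #1x#4:1@97; bids=[#1:4@97] asks=[-]
After op 5 [order #5] limit_sell(price=96, qty=10): fills=#1x#5:4@97; bids=[-] asks=[#5:6@96]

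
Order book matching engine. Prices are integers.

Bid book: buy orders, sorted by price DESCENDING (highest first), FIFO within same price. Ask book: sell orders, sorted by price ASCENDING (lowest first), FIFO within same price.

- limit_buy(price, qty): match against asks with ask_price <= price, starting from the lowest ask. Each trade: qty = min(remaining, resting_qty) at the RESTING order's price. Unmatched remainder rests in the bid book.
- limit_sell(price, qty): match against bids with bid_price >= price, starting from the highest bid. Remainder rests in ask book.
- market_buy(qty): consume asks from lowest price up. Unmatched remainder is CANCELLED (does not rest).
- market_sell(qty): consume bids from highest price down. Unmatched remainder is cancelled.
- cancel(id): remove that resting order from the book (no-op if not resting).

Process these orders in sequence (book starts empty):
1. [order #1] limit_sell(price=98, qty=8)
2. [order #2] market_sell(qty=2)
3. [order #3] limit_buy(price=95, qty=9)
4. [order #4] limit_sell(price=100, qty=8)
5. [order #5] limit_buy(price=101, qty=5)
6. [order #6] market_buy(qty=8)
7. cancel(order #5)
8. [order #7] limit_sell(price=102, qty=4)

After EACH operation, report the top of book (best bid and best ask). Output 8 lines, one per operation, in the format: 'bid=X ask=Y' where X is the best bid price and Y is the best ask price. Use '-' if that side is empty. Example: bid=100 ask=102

After op 1 [order #1] limit_sell(price=98, qty=8): fills=none; bids=[-] asks=[#1:8@98]
After op 2 [order #2] market_sell(qty=2): fills=none; bids=[-] asks=[#1:8@98]
After op 3 [order #3] limit_buy(price=95, qty=9): fills=none; bids=[#3:9@95] asks=[#1:8@98]
After op 4 [order #4] limit_sell(price=100, qty=8): fills=none; bids=[#3:9@95] asks=[#1:8@98 #4:8@100]
After op 5 [order #5] limit_buy(price=101, qty=5): fills=#5x#1:5@98; bids=[#3:9@95] asks=[#1:3@98 #4:8@100]
After op 6 [order #6] market_buy(qty=8): fills=#6x#1:3@98 #6x#4:5@100; bids=[#3:9@95] asks=[#4:3@100]
After op 7 cancel(order #5): fills=none; bids=[#3:9@95] asks=[#4:3@100]
After op 8 [order #7] limit_sell(price=102, qty=4): fills=none; bids=[#3:9@95] asks=[#4:3@100 #7:4@102]

Answer: bid=- ask=98
bid=- ask=98
bid=95 ask=98
bid=95 ask=98
bid=95 ask=98
bid=95 ask=100
bid=95 ask=100
bid=95 ask=100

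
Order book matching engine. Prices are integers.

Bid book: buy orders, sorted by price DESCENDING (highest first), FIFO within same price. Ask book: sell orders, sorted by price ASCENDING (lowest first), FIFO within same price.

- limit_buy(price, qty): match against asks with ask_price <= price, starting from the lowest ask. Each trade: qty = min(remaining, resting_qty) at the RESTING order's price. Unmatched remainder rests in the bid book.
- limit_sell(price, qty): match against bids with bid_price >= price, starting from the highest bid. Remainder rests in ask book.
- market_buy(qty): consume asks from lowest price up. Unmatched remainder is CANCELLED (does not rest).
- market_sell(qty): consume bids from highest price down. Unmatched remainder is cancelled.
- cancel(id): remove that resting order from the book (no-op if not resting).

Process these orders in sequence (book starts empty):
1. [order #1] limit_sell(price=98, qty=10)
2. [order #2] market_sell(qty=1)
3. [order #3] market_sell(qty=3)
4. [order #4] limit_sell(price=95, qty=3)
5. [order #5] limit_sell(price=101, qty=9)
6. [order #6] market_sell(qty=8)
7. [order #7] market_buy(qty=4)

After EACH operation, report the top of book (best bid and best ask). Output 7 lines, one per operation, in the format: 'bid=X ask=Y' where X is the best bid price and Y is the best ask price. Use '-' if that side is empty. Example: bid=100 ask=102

After op 1 [order #1] limit_sell(price=98, qty=10): fills=none; bids=[-] asks=[#1:10@98]
After op 2 [order #2] market_sell(qty=1): fills=none; bids=[-] asks=[#1:10@98]
After op 3 [order #3] market_sell(qty=3): fills=none; bids=[-] asks=[#1:10@98]
After op 4 [order #4] limit_sell(price=95, qty=3): fills=none; bids=[-] asks=[#4:3@95 #1:10@98]
After op 5 [order #5] limit_sell(price=101, qty=9): fills=none; bids=[-] asks=[#4:3@95 #1:10@98 #5:9@101]
After op 6 [order #6] market_sell(qty=8): fills=none; bids=[-] asks=[#4:3@95 #1:10@98 #5:9@101]
After op 7 [order #7] market_buy(qty=4): fills=#7x#4:3@95 #7x#1:1@98; bids=[-] asks=[#1:9@98 #5:9@101]

Answer: bid=- ask=98
bid=- ask=98
bid=- ask=98
bid=- ask=95
bid=- ask=95
bid=- ask=95
bid=- ask=98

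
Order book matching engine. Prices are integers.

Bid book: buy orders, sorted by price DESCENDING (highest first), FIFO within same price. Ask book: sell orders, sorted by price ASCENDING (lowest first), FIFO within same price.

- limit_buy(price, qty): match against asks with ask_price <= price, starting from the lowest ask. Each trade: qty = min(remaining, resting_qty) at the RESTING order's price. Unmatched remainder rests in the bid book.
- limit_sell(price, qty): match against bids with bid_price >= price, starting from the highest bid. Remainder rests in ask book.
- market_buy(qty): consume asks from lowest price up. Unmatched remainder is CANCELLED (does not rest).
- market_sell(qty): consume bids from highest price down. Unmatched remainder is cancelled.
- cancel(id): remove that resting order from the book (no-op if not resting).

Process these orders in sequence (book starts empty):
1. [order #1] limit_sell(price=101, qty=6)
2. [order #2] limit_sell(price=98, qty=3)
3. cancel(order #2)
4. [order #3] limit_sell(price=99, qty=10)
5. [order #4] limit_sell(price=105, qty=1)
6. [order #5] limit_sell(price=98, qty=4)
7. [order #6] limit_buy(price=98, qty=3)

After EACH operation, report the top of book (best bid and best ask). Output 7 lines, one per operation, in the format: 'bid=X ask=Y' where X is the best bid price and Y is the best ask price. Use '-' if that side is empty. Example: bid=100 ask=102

Answer: bid=- ask=101
bid=- ask=98
bid=- ask=101
bid=- ask=99
bid=- ask=99
bid=- ask=98
bid=- ask=98

Derivation:
After op 1 [order #1] limit_sell(price=101, qty=6): fills=none; bids=[-] asks=[#1:6@101]
After op 2 [order #2] limit_sell(price=98, qty=3): fills=none; bids=[-] asks=[#2:3@98 #1:6@101]
After op 3 cancel(order #2): fills=none; bids=[-] asks=[#1:6@101]
After op 4 [order #3] limit_sell(price=99, qty=10): fills=none; bids=[-] asks=[#3:10@99 #1:6@101]
After op 5 [order #4] limit_sell(price=105, qty=1): fills=none; bids=[-] asks=[#3:10@99 #1:6@101 #4:1@105]
After op 6 [order #5] limit_sell(price=98, qty=4): fills=none; bids=[-] asks=[#5:4@98 #3:10@99 #1:6@101 #4:1@105]
After op 7 [order #6] limit_buy(price=98, qty=3): fills=#6x#5:3@98; bids=[-] asks=[#5:1@98 #3:10@99 #1:6@101 #4:1@105]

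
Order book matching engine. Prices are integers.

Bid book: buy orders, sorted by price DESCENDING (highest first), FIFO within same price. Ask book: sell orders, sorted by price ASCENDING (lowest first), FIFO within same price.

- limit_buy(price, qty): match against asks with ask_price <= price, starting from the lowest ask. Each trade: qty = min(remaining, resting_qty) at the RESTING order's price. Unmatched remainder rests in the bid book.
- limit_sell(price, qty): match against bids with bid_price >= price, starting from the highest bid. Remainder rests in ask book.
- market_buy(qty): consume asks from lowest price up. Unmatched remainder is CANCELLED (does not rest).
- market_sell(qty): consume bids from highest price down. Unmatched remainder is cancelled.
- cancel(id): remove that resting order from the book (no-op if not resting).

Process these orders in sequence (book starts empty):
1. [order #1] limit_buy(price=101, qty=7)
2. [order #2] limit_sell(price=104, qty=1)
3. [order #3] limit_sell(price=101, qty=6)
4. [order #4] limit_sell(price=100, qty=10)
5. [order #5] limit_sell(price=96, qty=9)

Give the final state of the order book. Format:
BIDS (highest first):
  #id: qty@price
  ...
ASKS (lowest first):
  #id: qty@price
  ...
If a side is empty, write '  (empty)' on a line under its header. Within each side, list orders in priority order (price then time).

Answer: BIDS (highest first):
  (empty)
ASKS (lowest first):
  #5: 9@96
  #4: 9@100
  #2: 1@104

Derivation:
After op 1 [order #1] limit_buy(price=101, qty=7): fills=none; bids=[#1:7@101] asks=[-]
After op 2 [order #2] limit_sell(price=104, qty=1): fills=none; bids=[#1:7@101] asks=[#2:1@104]
After op 3 [order #3] limit_sell(price=101, qty=6): fills=#1x#3:6@101; bids=[#1:1@101] asks=[#2:1@104]
After op 4 [order #4] limit_sell(price=100, qty=10): fills=#1x#4:1@101; bids=[-] asks=[#4:9@100 #2:1@104]
After op 5 [order #5] limit_sell(price=96, qty=9): fills=none; bids=[-] asks=[#5:9@96 #4:9@100 #2:1@104]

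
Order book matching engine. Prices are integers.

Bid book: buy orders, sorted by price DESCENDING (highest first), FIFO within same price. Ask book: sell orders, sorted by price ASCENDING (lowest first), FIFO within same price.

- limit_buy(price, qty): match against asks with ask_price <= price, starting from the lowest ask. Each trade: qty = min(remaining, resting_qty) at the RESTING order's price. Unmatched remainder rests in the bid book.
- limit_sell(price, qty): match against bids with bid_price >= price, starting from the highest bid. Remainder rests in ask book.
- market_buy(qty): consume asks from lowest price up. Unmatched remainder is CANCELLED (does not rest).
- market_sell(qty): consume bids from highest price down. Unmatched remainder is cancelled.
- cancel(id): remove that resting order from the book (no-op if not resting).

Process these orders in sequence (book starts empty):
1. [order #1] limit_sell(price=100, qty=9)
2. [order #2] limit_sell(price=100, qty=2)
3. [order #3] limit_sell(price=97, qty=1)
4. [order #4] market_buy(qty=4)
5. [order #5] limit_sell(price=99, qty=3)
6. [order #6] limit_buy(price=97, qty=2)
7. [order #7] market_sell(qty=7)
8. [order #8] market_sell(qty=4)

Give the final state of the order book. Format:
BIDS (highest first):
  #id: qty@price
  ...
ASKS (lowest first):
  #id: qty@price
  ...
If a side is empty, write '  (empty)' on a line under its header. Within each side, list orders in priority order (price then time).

After op 1 [order #1] limit_sell(price=100, qty=9): fills=none; bids=[-] asks=[#1:9@100]
After op 2 [order #2] limit_sell(price=100, qty=2): fills=none; bids=[-] asks=[#1:9@100 #2:2@100]
After op 3 [order #3] limit_sell(price=97, qty=1): fills=none; bids=[-] asks=[#3:1@97 #1:9@100 #2:2@100]
After op 4 [order #4] market_buy(qty=4): fills=#4x#3:1@97 #4x#1:3@100; bids=[-] asks=[#1:6@100 #2:2@100]
After op 5 [order #5] limit_sell(price=99, qty=3): fills=none; bids=[-] asks=[#5:3@99 #1:6@100 #2:2@100]
After op 6 [order #6] limit_buy(price=97, qty=2): fills=none; bids=[#6:2@97] asks=[#5:3@99 #1:6@100 #2:2@100]
After op 7 [order #7] market_sell(qty=7): fills=#6x#7:2@97; bids=[-] asks=[#5:3@99 #1:6@100 #2:2@100]
After op 8 [order #8] market_sell(qty=4): fills=none; bids=[-] asks=[#5:3@99 #1:6@100 #2:2@100]

Answer: BIDS (highest first):
  (empty)
ASKS (lowest first):
  #5: 3@99
  #1: 6@100
  #2: 2@100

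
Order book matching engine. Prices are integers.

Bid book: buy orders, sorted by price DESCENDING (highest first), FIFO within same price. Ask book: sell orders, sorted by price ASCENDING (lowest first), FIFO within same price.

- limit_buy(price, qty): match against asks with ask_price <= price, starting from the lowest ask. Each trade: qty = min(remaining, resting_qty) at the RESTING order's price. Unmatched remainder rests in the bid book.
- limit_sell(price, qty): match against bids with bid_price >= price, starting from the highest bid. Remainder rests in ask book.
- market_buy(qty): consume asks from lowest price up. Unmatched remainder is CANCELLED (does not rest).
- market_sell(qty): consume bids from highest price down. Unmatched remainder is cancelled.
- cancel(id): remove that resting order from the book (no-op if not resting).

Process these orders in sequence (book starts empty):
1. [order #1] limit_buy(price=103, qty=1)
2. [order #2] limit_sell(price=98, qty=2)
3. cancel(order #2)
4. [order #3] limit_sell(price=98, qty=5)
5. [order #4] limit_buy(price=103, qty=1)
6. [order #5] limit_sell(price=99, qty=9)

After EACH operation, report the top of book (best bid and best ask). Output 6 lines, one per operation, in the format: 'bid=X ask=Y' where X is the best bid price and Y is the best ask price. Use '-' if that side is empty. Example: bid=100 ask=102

After op 1 [order #1] limit_buy(price=103, qty=1): fills=none; bids=[#1:1@103] asks=[-]
After op 2 [order #2] limit_sell(price=98, qty=2): fills=#1x#2:1@103; bids=[-] asks=[#2:1@98]
After op 3 cancel(order #2): fills=none; bids=[-] asks=[-]
After op 4 [order #3] limit_sell(price=98, qty=5): fills=none; bids=[-] asks=[#3:5@98]
After op 5 [order #4] limit_buy(price=103, qty=1): fills=#4x#3:1@98; bids=[-] asks=[#3:4@98]
After op 6 [order #5] limit_sell(price=99, qty=9): fills=none; bids=[-] asks=[#3:4@98 #5:9@99]

Answer: bid=103 ask=-
bid=- ask=98
bid=- ask=-
bid=- ask=98
bid=- ask=98
bid=- ask=98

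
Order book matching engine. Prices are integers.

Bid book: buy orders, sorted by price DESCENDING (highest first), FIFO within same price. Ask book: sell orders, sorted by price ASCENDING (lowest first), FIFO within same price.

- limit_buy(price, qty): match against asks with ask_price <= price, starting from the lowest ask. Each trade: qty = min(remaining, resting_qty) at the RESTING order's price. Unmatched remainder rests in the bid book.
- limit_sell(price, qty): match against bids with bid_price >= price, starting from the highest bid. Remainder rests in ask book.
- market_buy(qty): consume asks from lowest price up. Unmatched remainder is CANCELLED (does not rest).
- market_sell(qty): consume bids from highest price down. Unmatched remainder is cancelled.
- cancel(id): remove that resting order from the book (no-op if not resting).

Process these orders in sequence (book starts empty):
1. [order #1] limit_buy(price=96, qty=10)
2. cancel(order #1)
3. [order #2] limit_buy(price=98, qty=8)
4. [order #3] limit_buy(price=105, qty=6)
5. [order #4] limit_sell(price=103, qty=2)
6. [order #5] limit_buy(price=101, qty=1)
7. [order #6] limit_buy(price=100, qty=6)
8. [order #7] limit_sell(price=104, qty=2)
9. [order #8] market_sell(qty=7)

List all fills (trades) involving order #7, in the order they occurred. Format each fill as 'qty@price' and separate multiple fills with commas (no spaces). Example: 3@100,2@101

Answer: 2@105

Derivation:
After op 1 [order #1] limit_buy(price=96, qty=10): fills=none; bids=[#1:10@96] asks=[-]
After op 2 cancel(order #1): fills=none; bids=[-] asks=[-]
After op 3 [order #2] limit_buy(price=98, qty=8): fills=none; bids=[#2:8@98] asks=[-]
After op 4 [order #3] limit_buy(price=105, qty=6): fills=none; bids=[#3:6@105 #2:8@98] asks=[-]
After op 5 [order #4] limit_sell(price=103, qty=2): fills=#3x#4:2@105; bids=[#3:4@105 #2:8@98] asks=[-]
After op 6 [order #5] limit_buy(price=101, qty=1): fills=none; bids=[#3:4@105 #5:1@101 #2:8@98] asks=[-]
After op 7 [order #6] limit_buy(price=100, qty=6): fills=none; bids=[#3:4@105 #5:1@101 #6:6@100 #2:8@98] asks=[-]
After op 8 [order #7] limit_sell(price=104, qty=2): fills=#3x#7:2@105; bids=[#3:2@105 #5:1@101 #6:6@100 #2:8@98] asks=[-]
After op 9 [order #8] market_sell(qty=7): fills=#3x#8:2@105 #5x#8:1@101 #6x#8:4@100; bids=[#6:2@100 #2:8@98] asks=[-]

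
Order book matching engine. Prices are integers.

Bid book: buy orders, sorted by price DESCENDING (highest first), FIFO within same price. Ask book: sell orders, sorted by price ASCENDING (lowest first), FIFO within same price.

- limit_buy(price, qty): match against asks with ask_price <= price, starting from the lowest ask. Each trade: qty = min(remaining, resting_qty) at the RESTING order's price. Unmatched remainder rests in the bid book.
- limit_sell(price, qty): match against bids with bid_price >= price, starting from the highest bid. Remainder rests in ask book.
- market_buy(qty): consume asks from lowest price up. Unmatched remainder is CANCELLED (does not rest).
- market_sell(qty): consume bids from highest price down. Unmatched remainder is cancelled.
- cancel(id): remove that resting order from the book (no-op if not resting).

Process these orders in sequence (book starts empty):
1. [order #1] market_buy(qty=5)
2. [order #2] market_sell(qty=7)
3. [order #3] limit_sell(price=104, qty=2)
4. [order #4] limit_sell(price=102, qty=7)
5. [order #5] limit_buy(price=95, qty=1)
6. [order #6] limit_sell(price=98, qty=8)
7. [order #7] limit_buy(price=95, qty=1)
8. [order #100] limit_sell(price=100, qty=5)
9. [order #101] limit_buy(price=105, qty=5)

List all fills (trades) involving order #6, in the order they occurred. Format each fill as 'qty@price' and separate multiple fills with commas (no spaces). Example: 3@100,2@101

Answer: 5@98

Derivation:
After op 1 [order #1] market_buy(qty=5): fills=none; bids=[-] asks=[-]
After op 2 [order #2] market_sell(qty=7): fills=none; bids=[-] asks=[-]
After op 3 [order #3] limit_sell(price=104, qty=2): fills=none; bids=[-] asks=[#3:2@104]
After op 4 [order #4] limit_sell(price=102, qty=7): fills=none; bids=[-] asks=[#4:7@102 #3:2@104]
After op 5 [order #5] limit_buy(price=95, qty=1): fills=none; bids=[#5:1@95] asks=[#4:7@102 #3:2@104]
After op 6 [order #6] limit_sell(price=98, qty=8): fills=none; bids=[#5:1@95] asks=[#6:8@98 #4:7@102 #3:2@104]
After op 7 [order #7] limit_buy(price=95, qty=1): fills=none; bids=[#5:1@95 #7:1@95] asks=[#6:8@98 #4:7@102 #3:2@104]
After op 8 [order #100] limit_sell(price=100, qty=5): fills=none; bids=[#5:1@95 #7:1@95] asks=[#6:8@98 #100:5@100 #4:7@102 #3:2@104]
After op 9 [order #101] limit_buy(price=105, qty=5): fills=#101x#6:5@98; bids=[#5:1@95 #7:1@95] asks=[#6:3@98 #100:5@100 #4:7@102 #3:2@104]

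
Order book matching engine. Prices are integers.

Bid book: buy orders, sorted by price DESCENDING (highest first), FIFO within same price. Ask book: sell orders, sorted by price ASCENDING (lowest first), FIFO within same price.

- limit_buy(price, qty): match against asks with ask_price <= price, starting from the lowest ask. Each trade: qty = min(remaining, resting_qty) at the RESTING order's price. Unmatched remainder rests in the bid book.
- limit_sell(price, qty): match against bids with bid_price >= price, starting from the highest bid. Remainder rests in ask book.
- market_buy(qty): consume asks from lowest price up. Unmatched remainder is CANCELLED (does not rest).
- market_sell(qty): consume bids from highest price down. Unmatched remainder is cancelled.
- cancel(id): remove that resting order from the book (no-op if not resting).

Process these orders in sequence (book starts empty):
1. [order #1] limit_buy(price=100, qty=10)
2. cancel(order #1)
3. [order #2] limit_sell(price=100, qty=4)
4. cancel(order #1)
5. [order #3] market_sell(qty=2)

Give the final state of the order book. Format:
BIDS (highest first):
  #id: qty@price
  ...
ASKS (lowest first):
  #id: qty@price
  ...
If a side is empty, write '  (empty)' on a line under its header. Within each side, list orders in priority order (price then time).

Answer: BIDS (highest first):
  (empty)
ASKS (lowest first):
  #2: 4@100

Derivation:
After op 1 [order #1] limit_buy(price=100, qty=10): fills=none; bids=[#1:10@100] asks=[-]
After op 2 cancel(order #1): fills=none; bids=[-] asks=[-]
After op 3 [order #2] limit_sell(price=100, qty=4): fills=none; bids=[-] asks=[#2:4@100]
After op 4 cancel(order #1): fills=none; bids=[-] asks=[#2:4@100]
After op 5 [order #3] market_sell(qty=2): fills=none; bids=[-] asks=[#2:4@100]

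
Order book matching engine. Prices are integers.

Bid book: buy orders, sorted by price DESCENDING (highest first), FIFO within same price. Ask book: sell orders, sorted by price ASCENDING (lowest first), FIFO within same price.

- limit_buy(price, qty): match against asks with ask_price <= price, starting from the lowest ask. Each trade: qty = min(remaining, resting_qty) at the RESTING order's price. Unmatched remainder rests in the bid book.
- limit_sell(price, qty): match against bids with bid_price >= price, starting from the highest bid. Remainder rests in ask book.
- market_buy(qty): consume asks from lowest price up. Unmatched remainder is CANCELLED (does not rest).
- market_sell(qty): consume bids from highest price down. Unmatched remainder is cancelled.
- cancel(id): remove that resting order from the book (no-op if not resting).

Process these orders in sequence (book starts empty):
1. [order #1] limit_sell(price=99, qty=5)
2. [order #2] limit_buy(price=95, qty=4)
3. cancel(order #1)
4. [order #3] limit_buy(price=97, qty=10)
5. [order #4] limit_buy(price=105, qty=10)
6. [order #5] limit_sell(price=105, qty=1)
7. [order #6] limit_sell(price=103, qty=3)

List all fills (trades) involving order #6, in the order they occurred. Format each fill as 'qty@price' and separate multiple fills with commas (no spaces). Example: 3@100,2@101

Answer: 3@105

Derivation:
After op 1 [order #1] limit_sell(price=99, qty=5): fills=none; bids=[-] asks=[#1:5@99]
After op 2 [order #2] limit_buy(price=95, qty=4): fills=none; bids=[#2:4@95] asks=[#1:5@99]
After op 3 cancel(order #1): fills=none; bids=[#2:4@95] asks=[-]
After op 4 [order #3] limit_buy(price=97, qty=10): fills=none; bids=[#3:10@97 #2:4@95] asks=[-]
After op 5 [order #4] limit_buy(price=105, qty=10): fills=none; bids=[#4:10@105 #3:10@97 #2:4@95] asks=[-]
After op 6 [order #5] limit_sell(price=105, qty=1): fills=#4x#5:1@105; bids=[#4:9@105 #3:10@97 #2:4@95] asks=[-]
After op 7 [order #6] limit_sell(price=103, qty=3): fills=#4x#6:3@105; bids=[#4:6@105 #3:10@97 #2:4@95] asks=[-]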